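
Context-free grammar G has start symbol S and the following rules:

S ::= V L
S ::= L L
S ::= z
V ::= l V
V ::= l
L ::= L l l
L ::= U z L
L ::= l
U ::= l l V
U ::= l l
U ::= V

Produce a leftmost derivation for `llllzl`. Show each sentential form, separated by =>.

S=>VL=>lVL=>llL=>llUzL=>llllzL=>llllzl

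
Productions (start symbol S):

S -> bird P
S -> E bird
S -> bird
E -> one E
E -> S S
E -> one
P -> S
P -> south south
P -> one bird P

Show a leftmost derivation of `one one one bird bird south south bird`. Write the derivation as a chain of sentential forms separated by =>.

S => E bird   [S -> E bird]
E bird => one E bird   [E -> one E]
one E bird => one one E bird   [E -> one E]
one one E bird => one one one E bird   [E -> one E]
one one one E bird => one one one S S bird   [E -> S S]
one one one S S bird => one one one bird S bird   [S -> bird]
one one one bird S bird => one one one bird bird P bird   [S -> bird P]
one one one bird bird P bird => one one one bird bird south south bird   [P -> south south]

S => E bird => one E bird => one one E bird => one one one E bird => one one one S S bird => one one one bird S bird => one one one bird bird P bird => one one one bird bird south south bird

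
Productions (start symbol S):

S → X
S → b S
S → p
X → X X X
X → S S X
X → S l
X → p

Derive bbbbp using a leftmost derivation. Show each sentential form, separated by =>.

S => bS => bbS => bbbS => bbbbS => bbbbX => bbbbp

S => bS   [S → b S]
bS => bbS   [S → b S]
bbS => bbbS   [S → b S]
bbbS => bbbbS   [S → b S]
bbbbS => bbbbX   [S → X]
bbbbX => bbbbp   [X → p]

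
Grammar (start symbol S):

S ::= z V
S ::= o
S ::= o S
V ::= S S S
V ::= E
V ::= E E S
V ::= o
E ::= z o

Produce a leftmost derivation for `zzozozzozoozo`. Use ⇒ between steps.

S⇒zV⇒zEES⇒zzoES⇒zzozoS⇒zzozozV⇒zzozozEES⇒zzozozzoES⇒zzozozzozoS⇒zzozozzozooS⇒zzozozzozoozV⇒zzozozzozoozo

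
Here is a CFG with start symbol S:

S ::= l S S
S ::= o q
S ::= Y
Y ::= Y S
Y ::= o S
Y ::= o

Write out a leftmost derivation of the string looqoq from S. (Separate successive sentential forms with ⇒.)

S ⇒ lSS   [S ::= l S S]
lSS ⇒ lYS   [S ::= Y]
lYS ⇒ lYSS   [Y ::= Y S]
lYSS ⇒ loSS   [Y ::= o]
loSS ⇒ looqS   [S ::= o q]
looqS ⇒ looqoq   [S ::= o q]

S ⇒ lSS ⇒ lYS ⇒ lYSS ⇒ loSS ⇒ looqS ⇒ looqoq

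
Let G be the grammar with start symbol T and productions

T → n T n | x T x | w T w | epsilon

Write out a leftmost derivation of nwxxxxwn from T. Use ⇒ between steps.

T ⇒ nTn   [T → n T n]
nTn ⇒ nwTwn   [T → w T w]
nwTwn ⇒ nwxTxwn   [T → x T x]
nwxTxwn ⇒ nwxxTxxwn   [T → x T x]
nwxxTxxwn ⇒ nwxxxxwn   [T → epsilon]

T ⇒ nTn ⇒ nwTwn ⇒ nwxTxwn ⇒ nwxxTxxwn ⇒ nwxxxxwn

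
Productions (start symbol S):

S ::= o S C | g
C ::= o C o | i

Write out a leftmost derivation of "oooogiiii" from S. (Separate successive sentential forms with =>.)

S => oSC => ooSCC => oooSCCC => ooooSCCCC => oooogCCCC => oooogiCCC => oooogiiCC => oooogiiiC => oooogiiii

S => oSC   [S ::= o S C]
oSC => ooSCC   [S ::= o S C]
ooSCC => oooSCCC   [S ::= o S C]
oooSCCC => ooooSCCCC   [S ::= o S C]
ooooSCCCC => oooogCCCC   [S ::= g]
oooogCCCC => oooogiCCC   [C ::= i]
oooogiCCC => oooogiiCC   [C ::= i]
oooogiiCC => oooogiiiC   [C ::= i]
oooogiiiC => oooogiiii   [C ::= i]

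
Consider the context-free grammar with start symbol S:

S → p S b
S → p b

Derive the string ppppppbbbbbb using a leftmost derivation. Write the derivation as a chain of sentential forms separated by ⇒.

S⇒pSb⇒ppSbb⇒pppSbbb⇒ppppSbbbb⇒pppppSbbbbb⇒ppppppbbbbbb

S ⇒ pSb   [S → p S b]
pSb ⇒ ppSbb   [S → p S b]
ppSbb ⇒ pppSbbb   [S → p S b]
pppSbbb ⇒ ppppSbbbb   [S → p S b]
ppppSbbbb ⇒ pppppSbbbbb   [S → p S b]
pppppSbbbbb ⇒ ppppppbbbbbb   [S → p b]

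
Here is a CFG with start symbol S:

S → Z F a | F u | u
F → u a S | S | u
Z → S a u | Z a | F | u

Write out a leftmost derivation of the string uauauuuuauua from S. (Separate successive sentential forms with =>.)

S => ZFa   [S → Z F a]
ZFa => SauFa   [Z → S a u]
SauFa => FuauFa   [S → F u]
FuauFa => SuauFa   [F → S]
SuauFa => FuuauFa   [S → F u]
FuuauFa => uaSuuauFa   [F → u a S]
uaSuuauFa => uaFuuuauFa   [S → F u]
uaFuuuauFa => uauaSuuuauFa   [F → u a S]
uauaSuuuauFa => uauauuuuauFa   [S → u]
uauauuuuauFa => uauauuuuauua   [F → u]

S=>ZFa=>SauFa=>FuauFa=>SuauFa=>FuuauFa=>uaSuuauFa=>uaFuuuauFa=>uauaSuuuauFa=>uauauuuuauFa=>uauauuuuauua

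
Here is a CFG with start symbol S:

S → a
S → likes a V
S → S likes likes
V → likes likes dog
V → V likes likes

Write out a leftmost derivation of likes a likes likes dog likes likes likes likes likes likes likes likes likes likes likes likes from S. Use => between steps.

S => S likes likes => likes a V likes likes => likes a V likes likes likes likes => likes a V likes likes likes likes likes likes => likes a V likes likes likes likes likes likes likes likes => likes a V likes likes likes likes likes likes likes likes likes likes => likes a V likes likes likes likes likes likes likes likes likes likes likes likes => likes a likes likes dog likes likes likes likes likes likes likes likes likes likes likes likes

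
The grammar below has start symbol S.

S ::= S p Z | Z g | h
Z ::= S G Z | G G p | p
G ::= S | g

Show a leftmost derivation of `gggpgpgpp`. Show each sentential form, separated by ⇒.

S ⇒ SpZ ⇒ ZgpZ ⇒ GGpgpZ ⇒ gGpgpZ ⇒ gSpgpZ ⇒ gZgpgpZ ⇒ gGGpgpgpZ ⇒ ggGpgpgpZ ⇒ gggpgpgpZ ⇒ gggpgpgpp

S ⇒ SpZ   [S ::= S p Z]
SpZ ⇒ ZgpZ   [S ::= Z g]
ZgpZ ⇒ GGpgpZ   [Z ::= G G p]
GGpgpZ ⇒ gGpgpZ   [G ::= g]
gGpgpZ ⇒ gSpgpZ   [G ::= S]
gSpgpZ ⇒ gZgpgpZ   [S ::= Z g]
gZgpgpZ ⇒ gGGpgpgpZ   [Z ::= G G p]
gGGpgpgpZ ⇒ ggGpgpgpZ   [G ::= g]
ggGpgpgpZ ⇒ gggpgpgpZ   [G ::= g]
gggpgpgpZ ⇒ gggpgpgpp   [Z ::= p]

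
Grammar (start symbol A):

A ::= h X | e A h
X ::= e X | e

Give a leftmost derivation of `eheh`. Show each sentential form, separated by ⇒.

A ⇒ eAh ⇒ ehXh ⇒ eheh

A ⇒ eAh   [A ::= e A h]
eAh ⇒ ehXh   [A ::= h X]
ehXh ⇒ eheh   [X ::= e]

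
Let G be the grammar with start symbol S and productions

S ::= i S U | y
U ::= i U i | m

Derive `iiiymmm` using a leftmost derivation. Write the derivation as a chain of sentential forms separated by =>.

S=>iSU=>iiSUU=>iiiSUUU=>iiiyUUU=>iiiymUU=>iiiymmU=>iiiymmm

S => iSU   [S ::= i S U]
iSU => iiSUU   [S ::= i S U]
iiSUU => iiiSUUU   [S ::= i S U]
iiiSUUU => iiiyUUU   [S ::= y]
iiiyUUU => iiiymUU   [U ::= m]
iiiymUU => iiiymmU   [U ::= m]
iiiymmU => iiiymmm   [U ::= m]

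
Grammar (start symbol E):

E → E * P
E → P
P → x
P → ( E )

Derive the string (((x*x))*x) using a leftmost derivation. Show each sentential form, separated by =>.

E => P   [E → P]
P => (E)   [P → ( E )]
(E) => (E*P)   [E → E * P]
(E*P) => (P*P)   [E → P]
(P*P) => ((E)*P)   [P → ( E )]
((E)*P) => ((P)*P)   [E → P]
((P)*P) => (((E))*P)   [P → ( E )]
(((E))*P) => (((E*P))*P)   [E → E * P]
(((E*P))*P) => (((P*P))*P)   [E → P]
(((P*P))*P) => (((x*P))*P)   [P → x]
(((x*P))*P) => (((x*x))*P)   [P → x]
(((x*x))*P) => (((x*x))*x)   [P → x]

E => P => (E) => (E*P) => (P*P) => ((E)*P) => ((P)*P) => (((E))*P) => (((E*P))*P) => (((P*P))*P) => (((x*P))*P) => (((x*x))*P) => (((x*x))*x)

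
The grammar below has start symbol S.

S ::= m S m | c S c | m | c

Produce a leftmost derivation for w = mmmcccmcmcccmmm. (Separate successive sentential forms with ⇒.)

S ⇒ mSm   [S ::= m S m]
mSm ⇒ mmSmm   [S ::= m S m]
mmSmm ⇒ mmmSmmm   [S ::= m S m]
mmmSmmm ⇒ mmmcScmmm   [S ::= c S c]
mmmcScmmm ⇒ mmmccSccmmm   [S ::= c S c]
mmmccSccmmm ⇒ mmmcccScccmmm   [S ::= c S c]
mmmcccScccmmm ⇒ mmmcccmSmcccmmm   [S ::= m S m]
mmmcccmSmcccmmm ⇒ mmmcccmcmcccmmm   [S ::= c]

S⇒mSm⇒mmSmm⇒mmmSmmm⇒mmmcScmmm⇒mmmccSccmmm⇒mmmcccScccmmm⇒mmmcccmSmcccmmm⇒mmmcccmcmcccmmm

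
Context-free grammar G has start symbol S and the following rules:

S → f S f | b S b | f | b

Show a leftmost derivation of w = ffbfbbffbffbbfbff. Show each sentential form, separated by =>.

S => fSf => ffSff => ffbSbff => ffbfSfbff => ffbfbSbfbff => ffbfbbSbbfbff => ffbfbbfSfbbfbff => ffbfbbffSffbbfbff => ffbfbbffbffbbfbff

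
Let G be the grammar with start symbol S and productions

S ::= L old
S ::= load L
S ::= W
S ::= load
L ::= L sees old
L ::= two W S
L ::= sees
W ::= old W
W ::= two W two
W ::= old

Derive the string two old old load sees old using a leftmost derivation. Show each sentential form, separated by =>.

S => L old => two W S old => two old W S old => two old old S old => two old old load L old => two old old load sees old

S => L old   [S ::= L old]
L old => two W S old   [L ::= two W S]
two W S old => two old W S old   [W ::= old W]
two old W S old => two old old S old   [W ::= old]
two old old S old => two old old load L old   [S ::= load L]
two old old load L old => two old old load sees old   [L ::= sees]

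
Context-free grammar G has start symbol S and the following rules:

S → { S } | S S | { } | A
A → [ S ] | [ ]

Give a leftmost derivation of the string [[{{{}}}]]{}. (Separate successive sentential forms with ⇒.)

S ⇒ SS ⇒ AS ⇒ [S]S ⇒ [A]S ⇒ [[S]]S ⇒ [[{S}]]S ⇒ [[{{S}}]]S ⇒ [[{{{}}}]]S ⇒ [[{{{}}}]]{}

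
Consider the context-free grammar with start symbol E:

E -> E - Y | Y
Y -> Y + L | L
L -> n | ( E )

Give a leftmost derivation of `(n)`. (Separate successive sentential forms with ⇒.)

E ⇒ Y   [E -> Y]
Y ⇒ L   [Y -> L]
L ⇒ (E)   [L -> ( E )]
(E) ⇒ (Y)   [E -> Y]
(Y) ⇒ (L)   [Y -> L]
(L) ⇒ (n)   [L -> n]

E⇒Y⇒L⇒(E)⇒(Y)⇒(L)⇒(n)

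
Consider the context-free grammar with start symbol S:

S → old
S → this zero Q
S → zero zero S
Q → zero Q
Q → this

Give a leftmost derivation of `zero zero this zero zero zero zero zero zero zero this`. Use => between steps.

S => zero zero S => zero zero this zero Q => zero zero this zero zero Q => zero zero this zero zero zero Q => zero zero this zero zero zero zero Q => zero zero this zero zero zero zero zero Q => zero zero this zero zero zero zero zero zero Q => zero zero this zero zero zero zero zero zero zero Q => zero zero this zero zero zero zero zero zero zero this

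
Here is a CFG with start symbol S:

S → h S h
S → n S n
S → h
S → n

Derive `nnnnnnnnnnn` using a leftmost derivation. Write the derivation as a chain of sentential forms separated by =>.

S => nSn   [S → n S n]
nSn => nnSnn   [S → n S n]
nnSnn => nnnSnnn   [S → n S n]
nnnSnnn => nnnnSnnnn   [S → n S n]
nnnnSnnnn => nnnnnSnnnnn   [S → n S n]
nnnnnSnnnnn => nnnnnnnnnnn   [S → n]

S => nSn => nnSnn => nnnSnnn => nnnnSnnnn => nnnnnSnnnnn => nnnnnnnnnnn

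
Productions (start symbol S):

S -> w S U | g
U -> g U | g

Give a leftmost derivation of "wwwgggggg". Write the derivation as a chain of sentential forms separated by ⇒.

S⇒wSU⇒wwSUU⇒wwwSUUU⇒wwwgUUU⇒wwwggUUU⇒wwwgggUUU⇒wwwggggUU⇒wwwgggggU⇒wwwgggggg

S ⇒ wSU   [S -> w S U]
wSU ⇒ wwSUU   [S -> w S U]
wwSUU ⇒ wwwSUUU   [S -> w S U]
wwwSUUU ⇒ wwwgUUU   [S -> g]
wwwgUUU ⇒ wwwggUUU   [U -> g U]
wwwggUUU ⇒ wwwgggUUU   [U -> g U]
wwwgggUUU ⇒ wwwggggUU   [U -> g]
wwwggggUU ⇒ wwwgggggU   [U -> g]
wwwgggggU ⇒ wwwgggggg   [U -> g]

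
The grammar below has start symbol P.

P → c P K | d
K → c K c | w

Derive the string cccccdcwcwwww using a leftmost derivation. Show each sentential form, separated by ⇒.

P ⇒ cPK   [P → c P K]
cPK ⇒ ccPKK   [P → c P K]
ccPKK ⇒ cccPKKK   [P → c P K]
cccPKKK ⇒ ccccPKKKK   [P → c P K]
ccccPKKKK ⇒ cccccPKKKKK   [P → c P K]
cccccPKKKKK ⇒ cccccdKKKKK   [P → d]
cccccdKKKKK ⇒ cccccdcKcKKKK   [K → c K c]
cccccdcKcKKKK ⇒ cccccdcwcKKKK   [K → w]
cccccdcwcKKKK ⇒ cccccdcwcwKKK   [K → w]
cccccdcwcwKKK ⇒ cccccdcwcwwKK   [K → w]
cccccdcwcwwKK ⇒ cccccdcwcwwwK   [K → w]
cccccdcwcwwwK ⇒ cccccdcwcwwww   [K → w]

P ⇒ cPK ⇒ ccPKK ⇒ cccPKKK ⇒ ccccPKKKK ⇒ cccccPKKKKK ⇒ cccccdKKKKK ⇒ cccccdcKcKKKK ⇒ cccccdcwcKKKK ⇒ cccccdcwcwKKK ⇒ cccccdcwcwwKK ⇒ cccccdcwcwwwK ⇒ cccccdcwcwwww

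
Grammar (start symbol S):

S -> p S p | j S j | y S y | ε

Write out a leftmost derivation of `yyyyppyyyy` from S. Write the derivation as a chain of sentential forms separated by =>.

S => ySy   [S -> y S y]
ySy => yySyy   [S -> y S y]
yySyy => yyySyyy   [S -> y S y]
yyySyyy => yyyySyyyy   [S -> y S y]
yyyySyyyy => yyyypSpyyyy   [S -> p S p]
yyyypSpyyyy => yyyyppyyyy   [S -> ε]

S=>ySy=>yySyy=>yyySyyy=>yyyySyyyy=>yyyypSpyyyy=>yyyyppyyyy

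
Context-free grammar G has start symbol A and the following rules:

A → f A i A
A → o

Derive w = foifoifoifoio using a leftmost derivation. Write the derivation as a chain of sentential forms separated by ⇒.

A ⇒ fAiA ⇒ foiA ⇒ foifAiA ⇒ foifoiA ⇒ foifoifAiA ⇒ foifoifoiA ⇒ foifoifoifAiA ⇒ foifoifoifoiA ⇒ foifoifoifoio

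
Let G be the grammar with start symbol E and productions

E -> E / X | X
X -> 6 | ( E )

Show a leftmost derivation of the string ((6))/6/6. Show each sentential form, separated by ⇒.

E ⇒ E/X   [E -> E / X]
E/X ⇒ E/X/X   [E -> E / X]
E/X/X ⇒ X/X/X   [E -> X]
X/X/X ⇒ (E)/X/X   [X -> ( E )]
(E)/X/X ⇒ (X)/X/X   [E -> X]
(X)/X/X ⇒ ((E))/X/X   [X -> ( E )]
((E))/X/X ⇒ ((X))/X/X   [E -> X]
((X))/X/X ⇒ ((6))/X/X   [X -> 6]
((6))/X/X ⇒ ((6))/6/X   [X -> 6]
((6))/6/X ⇒ ((6))/6/6   [X -> 6]

E ⇒ E/X ⇒ E/X/X ⇒ X/X/X ⇒ (E)/X/X ⇒ (X)/X/X ⇒ ((E))/X/X ⇒ ((X))/X/X ⇒ ((6))/X/X ⇒ ((6))/6/X ⇒ ((6))/6/6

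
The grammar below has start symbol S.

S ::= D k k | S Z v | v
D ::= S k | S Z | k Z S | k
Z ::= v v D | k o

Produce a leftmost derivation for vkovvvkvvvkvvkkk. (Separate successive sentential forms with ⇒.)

S ⇒ Dkk ⇒ Skkk ⇒ SZvkkk ⇒ SZvZvkkk ⇒ vZvZvkkk ⇒ vkovZvkkk ⇒ vkovvvDvkkk ⇒ vkovvvkZSvkkk ⇒ vkovvvkvvDSvkkk ⇒ vkovvvkvvSkSvkkk ⇒ vkovvvkvvvkSvkkk ⇒ vkovvvkvvvkvvkkk

S ⇒ Dkk   [S ::= D k k]
Dkk ⇒ Skkk   [D ::= S k]
Skkk ⇒ SZvkkk   [S ::= S Z v]
SZvkkk ⇒ SZvZvkkk   [S ::= S Z v]
SZvZvkkk ⇒ vZvZvkkk   [S ::= v]
vZvZvkkk ⇒ vkovZvkkk   [Z ::= k o]
vkovZvkkk ⇒ vkovvvDvkkk   [Z ::= v v D]
vkovvvDvkkk ⇒ vkovvvkZSvkkk   [D ::= k Z S]
vkovvvkZSvkkk ⇒ vkovvvkvvDSvkkk   [Z ::= v v D]
vkovvvkvvDSvkkk ⇒ vkovvvkvvSkSvkkk   [D ::= S k]
vkovvvkvvSkSvkkk ⇒ vkovvvkvvvkSvkkk   [S ::= v]
vkovvvkvvvkSvkkk ⇒ vkovvvkvvvkvvkkk   [S ::= v]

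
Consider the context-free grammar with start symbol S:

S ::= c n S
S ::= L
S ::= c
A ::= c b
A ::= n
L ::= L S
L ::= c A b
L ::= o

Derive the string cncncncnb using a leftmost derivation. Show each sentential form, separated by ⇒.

S ⇒ cnS ⇒ cncnS ⇒ cncncnS ⇒ cncncnL ⇒ cncncncAb ⇒ cncncncnb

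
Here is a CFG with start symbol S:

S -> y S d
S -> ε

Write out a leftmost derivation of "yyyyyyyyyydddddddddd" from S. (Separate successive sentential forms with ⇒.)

S ⇒ ySd   [S -> y S d]
ySd ⇒ yySdd   [S -> y S d]
yySdd ⇒ yyySddd   [S -> y S d]
yyySddd ⇒ yyyySdddd   [S -> y S d]
yyyySdddd ⇒ yyyyySddddd   [S -> y S d]
yyyyySddddd ⇒ yyyyyySdddddd   [S -> y S d]
yyyyyySdddddd ⇒ yyyyyyySddddddd   [S -> y S d]
yyyyyyySddddddd ⇒ yyyyyyyySdddddddd   [S -> y S d]
yyyyyyyySdddddddd ⇒ yyyyyyyyySddddddddd   [S -> y S d]
yyyyyyyyySddddddddd ⇒ yyyyyyyyyySdddddddddd   [S -> y S d]
yyyyyyyyyySdddddddddd ⇒ yyyyyyyyyydddddddddd   [S -> ε]

S⇒ySd⇒yySdd⇒yyySddd⇒yyyySdddd⇒yyyyySddddd⇒yyyyyySdddddd⇒yyyyyyySddddddd⇒yyyyyyyySdddddddd⇒yyyyyyyyySddddddddd⇒yyyyyyyyyySdddddddddd⇒yyyyyyyyyydddddddddd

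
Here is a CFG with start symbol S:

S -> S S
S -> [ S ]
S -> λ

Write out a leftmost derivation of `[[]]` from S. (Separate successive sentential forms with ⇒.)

S ⇒ SS   [S -> S S]
SS ⇒ SSS   [S -> S S]
SSS ⇒ SSSS   [S -> S S]
SSSS ⇒ [S]SSS   [S -> [ S ]]
[S]SSS ⇒ [[S]]SSS   [S -> [ S ]]
[[S]]SSS ⇒ [[]]SSS   [S -> λ]
[[]]SSS ⇒ [[]]SS   [S -> λ]
[[]]SS ⇒ [[]]S   [S -> λ]
[[]]S ⇒ [[]]   [S -> λ]

S⇒SS⇒SSS⇒SSSS⇒[S]SSS⇒[[S]]SSS⇒[[]]SSS⇒[[]]SS⇒[[]]S⇒[[]]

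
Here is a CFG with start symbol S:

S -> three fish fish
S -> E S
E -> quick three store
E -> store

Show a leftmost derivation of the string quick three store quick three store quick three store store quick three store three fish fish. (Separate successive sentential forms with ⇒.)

S ⇒ E S ⇒ quick three store S ⇒ quick three store E S ⇒ quick three store quick three store S ⇒ quick three store quick three store E S ⇒ quick three store quick three store quick three store S ⇒ quick three store quick three store quick three store E S ⇒ quick three store quick three store quick three store store S ⇒ quick three store quick three store quick three store store E S ⇒ quick three store quick three store quick three store store quick three store S ⇒ quick three store quick three store quick three store store quick three store three fish fish

S ⇒ E S   [S -> E S]
E S ⇒ quick three store S   [E -> quick three store]
quick three store S ⇒ quick three store E S   [S -> E S]
quick three store E S ⇒ quick three store quick three store S   [E -> quick three store]
quick three store quick three store S ⇒ quick three store quick three store E S   [S -> E S]
quick three store quick three store E S ⇒ quick three store quick three store quick three store S   [E -> quick three store]
quick three store quick three store quick three store S ⇒ quick three store quick three store quick three store E S   [S -> E S]
quick three store quick three store quick three store E S ⇒ quick three store quick three store quick three store store S   [E -> store]
quick three store quick three store quick three store store S ⇒ quick three store quick three store quick three store store E S   [S -> E S]
quick three store quick three store quick three store store E S ⇒ quick three store quick three store quick three store store quick three store S   [E -> quick three store]
quick three store quick three store quick three store store quick three store S ⇒ quick three store quick three store quick three store store quick three store three fish fish   [S -> three fish fish]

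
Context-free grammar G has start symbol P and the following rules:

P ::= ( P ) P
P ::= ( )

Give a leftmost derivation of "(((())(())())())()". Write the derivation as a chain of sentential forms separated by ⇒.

P ⇒ (P)P   [P ::= ( P ) P]
(P)P ⇒ ((P)P)P   [P ::= ( P ) P]
((P)P)P ⇒ (((P)P)P)P   [P ::= ( P ) P]
(((P)P)P)P ⇒ (((())P)P)P   [P ::= ( )]
(((())P)P)P ⇒ (((())(P)P)P)P   [P ::= ( P ) P]
(((())(P)P)P)P ⇒ (((())(())P)P)P   [P ::= ( )]
(((())(())P)P)P ⇒ (((())(())())P)P   [P ::= ( )]
(((())(())())P)P ⇒ (((())(())())())P   [P ::= ( )]
(((())(())())())P ⇒ (((())(())())())()   [P ::= ( )]

P⇒(P)P⇒((P)P)P⇒(((P)P)P)P⇒(((())P)P)P⇒(((())(P)P)P)P⇒(((())(())P)P)P⇒(((())(())())P)P⇒(((())(())())())P⇒(((())(())())())()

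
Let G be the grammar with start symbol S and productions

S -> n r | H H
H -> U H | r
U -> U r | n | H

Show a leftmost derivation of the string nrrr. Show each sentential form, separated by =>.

S => HH   [S -> H H]
HH => UHH   [H -> U H]
UHH => UrHH   [U -> U r]
UrHH => nrHH   [U -> n]
nrHH => nrrH   [H -> r]
nrrH => nrrr   [H -> r]

S => HH => UHH => UrHH => nrHH => nrrH => nrrr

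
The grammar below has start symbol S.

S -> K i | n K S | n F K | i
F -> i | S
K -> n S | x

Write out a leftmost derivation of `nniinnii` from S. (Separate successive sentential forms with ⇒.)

S ⇒ nFK   [S -> n F K]
nFK ⇒ nSK   [F -> S]
nSK ⇒ nKiK   [S -> K i]
nKiK ⇒ nnSiK   [K -> n S]
nnSiK ⇒ nniiK   [S -> i]
nniiK ⇒ nniinS   [K -> n S]
nniinS ⇒ nniinKi   [S -> K i]
nniinKi ⇒ nniinnSi   [K -> n S]
nniinnSi ⇒ nniinnii   [S -> i]

S⇒nFK⇒nSK⇒nKiK⇒nnSiK⇒nniiK⇒nniinS⇒nniinKi⇒nniinnSi⇒nniinnii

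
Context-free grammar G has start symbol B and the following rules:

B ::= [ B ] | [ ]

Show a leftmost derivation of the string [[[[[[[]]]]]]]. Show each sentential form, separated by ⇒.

B ⇒ [B] ⇒ [[B]] ⇒ [[[B]]] ⇒ [[[[B]]]] ⇒ [[[[[B]]]]] ⇒ [[[[[[B]]]]]] ⇒ [[[[[[[]]]]]]]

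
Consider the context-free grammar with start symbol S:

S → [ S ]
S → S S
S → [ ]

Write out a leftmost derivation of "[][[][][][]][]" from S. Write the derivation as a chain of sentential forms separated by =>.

S=>SS=>[]S=>[]SS=>[][S]S=>[][SS]S=>[][SSS]S=>[][SSSS]S=>[][[]SSS]S=>[][[][]SS]S=>[][[][][]S]S=>[][[][][][]]S=>[][[][][][]][]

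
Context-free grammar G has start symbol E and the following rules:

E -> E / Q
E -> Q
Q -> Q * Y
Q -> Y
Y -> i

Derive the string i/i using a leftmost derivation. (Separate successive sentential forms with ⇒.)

E ⇒ E/Q   [E -> E / Q]
E/Q ⇒ Q/Q   [E -> Q]
Q/Q ⇒ Y/Q   [Q -> Y]
Y/Q ⇒ i/Q   [Y -> i]
i/Q ⇒ i/Y   [Q -> Y]
i/Y ⇒ i/i   [Y -> i]

E ⇒ E/Q ⇒ Q/Q ⇒ Y/Q ⇒ i/Q ⇒ i/Y ⇒ i/i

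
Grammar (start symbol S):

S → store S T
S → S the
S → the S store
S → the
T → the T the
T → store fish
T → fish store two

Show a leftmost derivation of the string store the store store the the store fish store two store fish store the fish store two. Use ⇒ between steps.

S ⇒ store S T ⇒ store S the T ⇒ store the S store the T ⇒ store the store S T store the T ⇒ store the store store S T T store the T ⇒ store the store store the S store T T store the T ⇒ store the store store the the store T T store the T ⇒ store the store store the the store fish store two T store the T ⇒ store the store store the the store fish store two store fish store the T ⇒ store the store store the the store fish store two store fish store the fish store two

S ⇒ store S T   [S → store S T]
store S T ⇒ store S the T   [S → S the]
store S the T ⇒ store the S store the T   [S → the S store]
store the S store the T ⇒ store the store S T store the T   [S → store S T]
store the store S T store the T ⇒ store the store store S T T store the T   [S → store S T]
store the store store S T T store the T ⇒ store the store store the S store T T store the T   [S → the S store]
store the store store the S store T T store the T ⇒ store the store store the the store T T store the T   [S → the]
store the store store the the store T T store the T ⇒ store the store store the the store fish store two T store the T   [T → fish store two]
store the store store the the store fish store two T store the T ⇒ store the store store the the store fish store two store fish store the T   [T → store fish]
store the store store the the store fish store two store fish store the T ⇒ store the store store the the store fish store two store fish store the fish store two   [T → fish store two]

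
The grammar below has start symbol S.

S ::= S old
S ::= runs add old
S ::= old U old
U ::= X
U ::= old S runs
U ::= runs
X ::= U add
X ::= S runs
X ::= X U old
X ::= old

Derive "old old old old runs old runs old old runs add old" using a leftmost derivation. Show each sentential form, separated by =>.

S => old U old   [S ::= old U old]
old U old => old X old   [U ::= X]
old X old => old U add old   [X ::= U add]
old U add old => old old S runs add old   [U ::= old S runs]
old old S runs add old => old old S old runs add old   [S ::= S old]
old old S old runs add old => old old old U old old runs add old   [S ::= old U old]
old old old U old old runs add old => old old old X old old runs add old   [U ::= X]
old old old X old old runs add old => old old old S runs old old runs add old   [X ::= S runs]
old old old S runs old old runs add old => old old old old U old runs old old runs add old   [S ::= old U old]
old old old old U old runs old old runs add old => old old old old runs old runs old old runs add old   [U ::= runs]

S => old U old => old X old => old U add old => old old S runs add old => old old S old runs add old => old old old U old old runs add old => old old old X old old runs add old => old old old S runs old old runs add old => old old old old U old runs old old runs add old => old old old old runs old runs old old runs add old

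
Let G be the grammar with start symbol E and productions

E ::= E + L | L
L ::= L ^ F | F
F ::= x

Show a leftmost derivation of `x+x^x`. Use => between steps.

E=>E+L=>L+L=>F+L=>x+L=>x+L^F=>x+F^F=>x+x^F=>x+x^x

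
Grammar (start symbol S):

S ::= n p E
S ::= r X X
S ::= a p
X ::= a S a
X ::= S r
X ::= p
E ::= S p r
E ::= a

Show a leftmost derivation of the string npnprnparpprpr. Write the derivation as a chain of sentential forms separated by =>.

S => npE => npSpr => npnpEpr => npnpSprpr => npnprXXprpr => npnprSrXprpr => npnprnpErXprpr => npnprnparXprpr => npnprnparpprpr

S => npE   [S ::= n p E]
npE => npSpr   [E ::= S p r]
npSpr => npnpEpr   [S ::= n p E]
npnpEpr => npnpSprpr   [E ::= S p r]
npnpSprpr => npnprXXprpr   [S ::= r X X]
npnprXXprpr => npnprSrXprpr   [X ::= S r]
npnprSrXprpr => npnprnpErXprpr   [S ::= n p E]
npnprnpErXprpr => npnprnparXprpr   [E ::= a]
npnprnparXprpr => npnprnparpprpr   [X ::= p]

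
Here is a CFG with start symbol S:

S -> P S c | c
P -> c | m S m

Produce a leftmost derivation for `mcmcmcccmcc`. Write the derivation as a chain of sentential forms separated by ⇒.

S ⇒ PSc ⇒ mSmSc ⇒ mPScmSc ⇒ mcScmSc ⇒ mcPSccmSc ⇒ mcmSmSccmSc ⇒ mcmcmSccmSc ⇒ mcmcmcccmSc ⇒ mcmcmcccmcc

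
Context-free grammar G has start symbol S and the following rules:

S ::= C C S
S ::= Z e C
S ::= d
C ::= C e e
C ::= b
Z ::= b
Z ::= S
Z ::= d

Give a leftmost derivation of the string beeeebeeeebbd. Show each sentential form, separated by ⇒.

S ⇒ CCS ⇒ CeeCS ⇒ CeeeeCS ⇒ beeeeCS ⇒ beeeeCeeS ⇒ beeeeCeeeeS ⇒ beeeebeeeeS ⇒ beeeebeeeeCCS ⇒ beeeebeeeebCS ⇒ beeeebeeeebbS ⇒ beeeebeeeebbd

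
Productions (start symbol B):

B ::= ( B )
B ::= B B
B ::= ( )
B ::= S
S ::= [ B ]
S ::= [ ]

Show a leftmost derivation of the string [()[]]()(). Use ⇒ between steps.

B ⇒ BB ⇒ SB ⇒ [B]B ⇒ [BB]B ⇒ [()B]B ⇒ [()S]B ⇒ [()[]]B ⇒ [()[]]BB ⇒ [()[]]()B ⇒ [()[]]()()

B ⇒ BB   [B ::= B B]
BB ⇒ SB   [B ::= S]
SB ⇒ [B]B   [S ::= [ B ]]
[B]B ⇒ [BB]B   [B ::= B B]
[BB]B ⇒ [()B]B   [B ::= ( )]
[()B]B ⇒ [()S]B   [B ::= S]
[()S]B ⇒ [()[]]B   [S ::= [ ]]
[()[]]B ⇒ [()[]]BB   [B ::= B B]
[()[]]BB ⇒ [()[]]()B   [B ::= ( )]
[()[]]()B ⇒ [()[]]()()   [B ::= ( )]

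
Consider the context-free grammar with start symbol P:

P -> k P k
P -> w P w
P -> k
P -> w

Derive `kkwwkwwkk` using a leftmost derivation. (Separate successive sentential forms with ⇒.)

P⇒kPk⇒kkPkk⇒kkwPwkk⇒kkwwPwwkk⇒kkwwkwwkk

P ⇒ kPk   [P -> k P k]
kPk ⇒ kkPkk   [P -> k P k]
kkPkk ⇒ kkwPwkk   [P -> w P w]
kkwPwkk ⇒ kkwwPwwkk   [P -> w P w]
kkwwPwwkk ⇒ kkwwkwwkk   [P -> k]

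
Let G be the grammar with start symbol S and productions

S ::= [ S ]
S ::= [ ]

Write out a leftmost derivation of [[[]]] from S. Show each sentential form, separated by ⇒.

S ⇒ [S] ⇒ [[S]] ⇒ [[[]]]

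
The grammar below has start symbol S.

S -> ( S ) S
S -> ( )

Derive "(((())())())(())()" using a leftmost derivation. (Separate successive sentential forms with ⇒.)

S ⇒ (S)S ⇒ ((S)S)S ⇒ (((S)S)S)S ⇒ (((())S)S)S ⇒ (((())())S)S ⇒ (((())())())S ⇒ (((())())())(S)S ⇒ (((())())())(())S ⇒ (((())())())(())()

S ⇒ (S)S   [S -> ( S ) S]
(S)S ⇒ ((S)S)S   [S -> ( S ) S]
((S)S)S ⇒ (((S)S)S)S   [S -> ( S ) S]
(((S)S)S)S ⇒ (((())S)S)S   [S -> ( )]
(((())S)S)S ⇒ (((())())S)S   [S -> ( )]
(((())())S)S ⇒ (((())())())S   [S -> ( )]
(((())())())S ⇒ (((())())())(S)S   [S -> ( S ) S]
(((())())())(S)S ⇒ (((())())())(())S   [S -> ( )]
(((())())())(())S ⇒ (((())())())(())()   [S -> ( )]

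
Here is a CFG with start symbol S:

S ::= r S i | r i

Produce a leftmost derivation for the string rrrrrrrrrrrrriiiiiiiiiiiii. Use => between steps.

S => rSi => rrSii => rrrSiii => rrrrSiiii => rrrrrSiiiii => rrrrrrSiiiiii => rrrrrrrSiiiiiii => rrrrrrrrSiiiiiiii => rrrrrrrrrSiiiiiiiii => rrrrrrrrrrSiiiiiiiiii => rrrrrrrrrrrSiiiiiiiiiii => rrrrrrrrrrrrSiiiiiiiiiiii => rrrrrrrrrrrrriiiiiiiiiiiii

S => rSi   [S ::= r S i]
rSi => rrSii   [S ::= r S i]
rrSii => rrrSiii   [S ::= r S i]
rrrSiii => rrrrSiiii   [S ::= r S i]
rrrrSiiii => rrrrrSiiiii   [S ::= r S i]
rrrrrSiiiii => rrrrrrSiiiiii   [S ::= r S i]
rrrrrrSiiiiii => rrrrrrrSiiiiiii   [S ::= r S i]
rrrrrrrSiiiiiii => rrrrrrrrSiiiiiiii   [S ::= r S i]
rrrrrrrrSiiiiiiii => rrrrrrrrrSiiiiiiiii   [S ::= r S i]
rrrrrrrrrSiiiiiiiii => rrrrrrrrrrSiiiiiiiiii   [S ::= r S i]
rrrrrrrrrrSiiiiiiiiii => rrrrrrrrrrrSiiiiiiiiiii   [S ::= r S i]
rrrrrrrrrrrSiiiiiiiiiii => rrrrrrrrrrrrSiiiiiiiiiiii   [S ::= r S i]
rrrrrrrrrrrrSiiiiiiiiiiii => rrrrrrrrrrrrriiiiiiiiiiiii   [S ::= r i]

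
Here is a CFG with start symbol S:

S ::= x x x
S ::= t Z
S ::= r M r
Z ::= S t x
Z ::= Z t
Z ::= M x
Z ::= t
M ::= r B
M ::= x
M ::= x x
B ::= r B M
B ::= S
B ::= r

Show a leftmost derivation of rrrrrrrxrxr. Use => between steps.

S => rMr   [S ::= r M r]
rMr => rrBr   [M ::= r B]
rrBr => rrrBMr   [B ::= r B M]
rrrBMr => rrrrBMMr   [B ::= r B M]
rrrrBMMr => rrrrrMMr   [B ::= r]
rrrrrMMr => rrrrrrBMr   [M ::= r B]
rrrrrrBMr => rrrrrrSMr   [B ::= S]
rrrrrrSMr => rrrrrrrMrMr   [S ::= r M r]
rrrrrrrMrMr => rrrrrrrxrMr   [M ::= x]
rrrrrrrxrMr => rrrrrrrxrxr   [M ::= x]

S=>rMr=>rrBr=>rrrBMr=>rrrrBMMr=>rrrrrMMr=>rrrrrrBMr=>rrrrrrSMr=>rrrrrrrMrMr=>rrrrrrrxrMr=>rrrrrrrxrxr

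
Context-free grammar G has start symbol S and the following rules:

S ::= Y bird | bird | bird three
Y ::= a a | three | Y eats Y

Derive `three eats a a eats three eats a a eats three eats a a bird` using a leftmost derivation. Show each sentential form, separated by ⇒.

S ⇒ Y bird   [S ::= Y bird]
Y bird ⇒ Y eats Y bird   [Y ::= Y eats Y]
Y eats Y bird ⇒ Y eats Y eats Y bird   [Y ::= Y eats Y]
Y eats Y eats Y bird ⇒ Y eats Y eats Y eats Y bird   [Y ::= Y eats Y]
Y eats Y eats Y eats Y bird ⇒ Y eats Y eats Y eats Y eats Y bird   [Y ::= Y eats Y]
Y eats Y eats Y eats Y eats Y bird ⇒ three eats Y eats Y eats Y eats Y bird   [Y ::= three]
three eats Y eats Y eats Y eats Y bird ⇒ three eats a a eats Y eats Y eats Y bird   [Y ::= a a]
three eats a a eats Y eats Y eats Y bird ⇒ three eats a a eats three eats Y eats Y bird   [Y ::= three]
three eats a a eats three eats Y eats Y bird ⇒ three eats a a eats three eats Y eats Y eats Y bird   [Y ::= Y eats Y]
three eats a a eats three eats Y eats Y eats Y bird ⇒ three eats a a eats three eats a a eats Y eats Y bird   [Y ::= a a]
three eats a a eats three eats a a eats Y eats Y bird ⇒ three eats a a eats three eats a a eats three eats Y bird   [Y ::= three]
three eats a a eats three eats a a eats three eats Y bird ⇒ three eats a a eats three eats a a eats three eats a a bird   [Y ::= a a]

S ⇒ Y bird ⇒ Y eats Y bird ⇒ Y eats Y eats Y bird ⇒ Y eats Y eats Y eats Y bird ⇒ Y eats Y eats Y eats Y eats Y bird ⇒ three eats Y eats Y eats Y eats Y bird ⇒ three eats a a eats Y eats Y eats Y bird ⇒ three eats a a eats three eats Y eats Y bird ⇒ three eats a a eats three eats Y eats Y eats Y bird ⇒ three eats a a eats three eats a a eats Y eats Y bird ⇒ three eats a a eats three eats a a eats three eats Y bird ⇒ three eats a a eats three eats a a eats three eats a a bird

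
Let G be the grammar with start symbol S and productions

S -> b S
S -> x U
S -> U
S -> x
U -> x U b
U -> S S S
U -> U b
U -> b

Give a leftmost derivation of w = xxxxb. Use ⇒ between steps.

S ⇒ xU ⇒ xUb ⇒ xSSSb ⇒ xxSSb ⇒ xxxSb ⇒ xxxxb

S ⇒ xU   [S -> x U]
xU ⇒ xUb   [U -> U b]
xUb ⇒ xSSSb   [U -> S S S]
xSSSb ⇒ xxSSb   [S -> x]
xxSSb ⇒ xxxSb   [S -> x]
xxxSb ⇒ xxxxb   [S -> x]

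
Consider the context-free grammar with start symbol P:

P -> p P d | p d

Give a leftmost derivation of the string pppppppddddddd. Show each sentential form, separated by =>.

P => pPd   [P -> p P d]
pPd => ppPdd   [P -> p P d]
ppPdd => pppPddd   [P -> p P d]
pppPddd => ppppPdddd   [P -> p P d]
ppppPdddd => pppppPddddd   [P -> p P d]
pppppPddddd => ppppppPdddddd   [P -> p P d]
ppppppPdddddd => pppppppddddddd   [P -> p d]

P => pPd => ppPdd => pppPddd => ppppPdddd => pppppPddddd => ppppppPdddddd => pppppppddddddd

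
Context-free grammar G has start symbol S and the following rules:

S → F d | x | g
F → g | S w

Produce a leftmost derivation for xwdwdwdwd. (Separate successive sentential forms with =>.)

S => Fd   [S → F d]
Fd => Swd   [F → S w]
Swd => Fdwd   [S → F d]
Fdwd => Swdwd   [F → S w]
Swdwd => Fdwdwd   [S → F d]
Fdwdwd => Swdwdwd   [F → S w]
Swdwdwd => Fdwdwdwd   [S → F d]
Fdwdwdwd => Swdwdwdwd   [F → S w]
Swdwdwdwd => xwdwdwdwd   [S → x]

S => Fd => Swd => Fdwd => Swdwd => Fdwdwd => Swdwdwd => Fdwdwdwd => Swdwdwdwd => xwdwdwdwd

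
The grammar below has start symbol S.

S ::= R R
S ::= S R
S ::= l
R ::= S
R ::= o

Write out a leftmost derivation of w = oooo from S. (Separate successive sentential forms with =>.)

S => RR => SR => RRR => SRR => RRRR => oRRR => ooRR => oooR => oooo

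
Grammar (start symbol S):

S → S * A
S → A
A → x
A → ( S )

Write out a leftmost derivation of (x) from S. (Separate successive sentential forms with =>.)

S => A => (S) => (A) => (x)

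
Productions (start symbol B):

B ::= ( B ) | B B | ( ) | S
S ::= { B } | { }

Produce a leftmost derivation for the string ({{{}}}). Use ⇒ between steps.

B⇒(B)⇒(S)⇒({B})⇒({S})⇒({{B}})⇒({{S}})⇒({{{}}})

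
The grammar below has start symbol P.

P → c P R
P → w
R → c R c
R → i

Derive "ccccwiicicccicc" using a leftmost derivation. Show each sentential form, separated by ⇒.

P ⇒ cPR ⇒ ccPRR ⇒ cccPRRR ⇒ ccccPRRRR ⇒ ccccwRRRR ⇒ ccccwiRRR ⇒ ccccwiiRR ⇒ ccccwiicRcR ⇒ ccccwiicicR ⇒ ccccwiiciccRc ⇒ ccccwiicicccRcc ⇒ ccccwiicicccicc

P ⇒ cPR   [P → c P R]
cPR ⇒ ccPRR   [P → c P R]
ccPRR ⇒ cccPRRR   [P → c P R]
cccPRRR ⇒ ccccPRRRR   [P → c P R]
ccccPRRRR ⇒ ccccwRRRR   [P → w]
ccccwRRRR ⇒ ccccwiRRR   [R → i]
ccccwiRRR ⇒ ccccwiiRR   [R → i]
ccccwiiRR ⇒ ccccwiicRcR   [R → c R c]
ccccwiicRcR ⇒ ccccwiicicR   [R → i]
ccccwiicicR ⇒ ccccwiiciccRc   [R → c R c]
ccccwiiciccRc ⇒ ccccwiicicccRcc   [R → c R c]
ccccwiicicccRcc ⇒ ccccwiicicccicc   [R → i]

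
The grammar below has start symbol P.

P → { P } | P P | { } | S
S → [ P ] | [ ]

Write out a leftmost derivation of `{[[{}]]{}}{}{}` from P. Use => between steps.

P => PP => PPP => {P}PP => {PP}PP => {SP}PP => {[P]P}PP => {[S]P}PP => {[[P]]P}PP => {[[{}]]P}PP => {[[{}]]{}}PP => {[[{}]]{}}{}P => {[[{}]]{}}{}{}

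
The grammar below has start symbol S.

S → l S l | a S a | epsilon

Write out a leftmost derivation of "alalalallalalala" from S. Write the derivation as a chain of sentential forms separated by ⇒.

S⇒aSa⇒alSla⇒alaSala⇒alalSlala⇒alalaSalala⇒alalalSlalala⇒alalalaSalalala⇒alalalalSlalalala⇒alalalallalalala

S ⇒ aSa   [S → a S a]
aSa ⇒ alSla   [S → l S l]
alSla ⇒ alaSala   [S → a S a]
alaSala ⇒ alalSlala   [S → l S l]
alalSlala ⇒ alalaSalala   [S → a S a]
alalaSalala ⇒ alalalSlalala   [S → l S l]
alalalSlalala ⇒ alalalaSalalala   [S → a S a]
alalalaSalalala ⇒ alalalalSlalalala   [S → l S l]
alalalalSlalalala ⇒ alalalallalalala   [S → epsilon]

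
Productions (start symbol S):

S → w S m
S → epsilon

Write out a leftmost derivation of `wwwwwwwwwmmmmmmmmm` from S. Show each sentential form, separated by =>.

S=>wSm=>wwSmm=>wwwSmmm=>wwwwSmmmm=>wwwwwSmmmmm=>wwwwwwSmmmmmm=>wwwwwwwSmmmmmmm=>wwwwwwwwSmmmmmmmm=>wwwwwwwwwSmmmmmmmmm=>wwwwwwwwwmmmmmmmmm

S => wSm   [S → w S m]
wSm => wwSmm   [S → w S m]
wwSmm => wwwSmmm   [S → w S m]
wwwSmmm => wwwwSmmmm   [S → w S m]
wwwwSmmmm => wwwwwSmmmmm   [S → w S m]
wwwwwSmmmmm => wwwwwwSmmmmmm   [S → w S m]
wwwwwwSmmmmmm => wwwwwwwSmmmmmmm   [S → w S m]
wwwwwwwSmmmmmmm => wwwwwwwwSmmmmmmmm   [S → w S m]
wwwwwwwwSmmmmmmmm => wwwwwwwwwSmmmmmmmmm   [S → w S m]
wwwwwwwwwSmmmmmmmmm => wwwwwwwwwmmmmmmmmm   [S → epsilon]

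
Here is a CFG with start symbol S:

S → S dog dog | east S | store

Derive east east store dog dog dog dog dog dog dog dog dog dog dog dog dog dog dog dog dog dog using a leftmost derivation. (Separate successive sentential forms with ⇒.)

S ⇒ S dog dog   [S → S dog dog]
S dog dog ⇒ S dog dog dog dog   [S → S dog dog]
S dog dog dog dog ⇒ S dog dog dog dog dog dog   [S → S dog dog]
S dog dog dog dog dog dog ⇒ S dog dog dog dog dog dog dog dog   [S → S dog dog]
S dog dog dog dog dog dog dog dog ⇒ S dog dog dog dog dog dog dog dog dog dog   [S → S dog dog]
S dog dog dog dog dog dog dog dog dog dog ⇒ S dog dog dog dog dog dog dog dog dog dog dog dog   [S → S dog dog]
S dog dog dog dog dog dog dog dog dog dog dog dog ⇒ S dog dog dog dog dog dog dog dog dog dog dog dog dog dog   [S → S dog dog]
S dog dog dog dog dog dog dog dog dog dog dog dog dog dog ⇒ east S dog dog dog dog dog dog dog dog dog dog dog dog dog dog   [S → east S]
east S dog dog dog dog dog dog dog dog dog dog dog dog dog dog ⇒ east east S dog dog dog dog dog dog dog dog dog dog dog dog dog dog   [S → east S]
east east S dog dog dog dog dog dog dog dog dog dog dog dog dog dog ⇒ east east S dog dog dog dog dog dog dog dog dog dog dog dog dog dog dog dog   [S → S dog dog]
east east S dog dog dog dog dog dog dog dog dog dog dog dog dog dog dog dog ⇒ east east S dog dog dog dog dog dog dog dog dog dog dog dog dog dog dog dog dog dog   [S → S dog dog]
east east S dog dog dog dog dog dog dog dog dog dog dog dog dog dog dog dog dog dog ⇒ east east store dog dog dog dog dog dog dog dog dog dog dog dog dog dog dog dog dog dog   [S → store]

S ⇒ S dog dog ⇒ S dog dog dog dog ⇒ S dog dog dog dog dog dog ⇒ S dog dog dog dog dog dog dog dog ⇒ S dog dog dog dog dog dog dog dog dog dog ⇒ S dog dog dog dog dog dog dog dog dog dog dog dog ⇒ S dog dog dog dog dog dog dog dog dog dog dog dog dog dog ⇒ east S dog dog dog dog dog dog dog dog dog dog dog dog dog dog ⇒ east east S dog dog dog dog dog dog dog dog dog dog dog dog dog dog ⇒ east east S dog dog dog dog dog dog dog dog dog dog dog dog dog dog dog dog ⇒ east east S dog dog dog dog dog dog dog dog dog dog dog dog dog dog dog dog dog dog ⇒ east east store dog dog dog dog dog dog dog dog dog dog dog dog dog dog dog dog dog dog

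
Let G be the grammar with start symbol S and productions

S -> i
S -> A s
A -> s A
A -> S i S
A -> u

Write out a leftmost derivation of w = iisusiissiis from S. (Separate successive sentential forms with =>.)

S => As   [S -> A s]
As => SiSs   [A -> S i S]
SiSs => AsiSs   [S -> A s]
AsiSs => SiSsiSs   [A -> S i S]
SiSsiSs => iiSsiSs   [S -> i]
iiSsiSs => iiAssiSs   [S -> A s]
iiAssiSs => iisAssiSs   [A -> s A]
iisAssiSs => iisSiSssiSs   [A -> S i S]
iisSiSssiSs => iisAsiSssiSs   [S -> A s]
iisAsiSssiSs => iisusiSssiSs   [A -> u]
iisusiSssiSs => iisusiissiSs   [S -> i]
iisusiissiSs => iisusiissiis   [S -> i]

S => As => SiSs => AsiSs => SiSsiSs => iiSsiSs => iiAssiSs => iisAssiSs => iisSiSssiSs => iisAsiSssiSs => iisusiSssiSs => iisusiissiSs => iisusiissiis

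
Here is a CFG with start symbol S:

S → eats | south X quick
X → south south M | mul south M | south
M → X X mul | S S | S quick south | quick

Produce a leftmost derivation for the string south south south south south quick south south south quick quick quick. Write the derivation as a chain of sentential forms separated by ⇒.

S ⇒ south X quick   [S → south X quick]
south X quick ⇒ south south south M quick   [X → south south M]
south south south M quick ⇒ south south south S S quick   [M → S S]
south south south S S quick ⇒ south south south south X quick S quick   [S → south X quick]
south south south south X quick S quick ⇒ south south south south south quick S quick   [X → south]
south south south south south quick S quick ⇒ south south south south south quick south X quick quick   [S → south X quick]
south south south south south quick south X quick quick ⇒ south south south south south quick south south south M quick quick   [X → south south M]
south south south south south quick south south south M quick quick ⇒ south south south south south quick south south south quick quick quick   [M → quick]

S ⇒ south X quick ⇒ south south south M quick ⇒ south south south S S quick ⇒ south south south south X quick S quick ⇒ south south south south south quick S quick ⇒ south south south south south quick south X quick quick ⇒ south south south south south quick south south south M quick quick ⇒ south south south south south quick south south south quick quick quick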